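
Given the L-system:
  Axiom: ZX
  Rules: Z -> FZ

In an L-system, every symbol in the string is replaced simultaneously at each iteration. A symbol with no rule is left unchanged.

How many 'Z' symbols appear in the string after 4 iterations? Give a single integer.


Answer: 1

Derivation:
Step 0: ZX  (1 'Z')
Step 1: FZX  (1 'Z')
Step 2: FFZX  (1 'Z')
Step 3: FFFZX  (1 'Z')
Step 4: FFFFZX  (1 'Z')


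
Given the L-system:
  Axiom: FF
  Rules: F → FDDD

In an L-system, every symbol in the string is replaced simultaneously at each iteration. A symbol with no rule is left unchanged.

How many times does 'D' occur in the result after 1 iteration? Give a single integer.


Step 0: FF  (0 'D')
Step 1: FDDDFDDD  (6 'D')

Answer: 6


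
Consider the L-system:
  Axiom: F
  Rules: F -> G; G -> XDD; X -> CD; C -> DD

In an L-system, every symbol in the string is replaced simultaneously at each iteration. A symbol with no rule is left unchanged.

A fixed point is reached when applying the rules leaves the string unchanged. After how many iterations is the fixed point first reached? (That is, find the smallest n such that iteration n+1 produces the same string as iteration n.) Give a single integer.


Step 0: F
Step 1: G
Step 2: XDD
Step 3: CDDD
Step 4: DDDDD
Step 5: DDDDD  (unchanged — fixed point at step 4)

Answer: 4


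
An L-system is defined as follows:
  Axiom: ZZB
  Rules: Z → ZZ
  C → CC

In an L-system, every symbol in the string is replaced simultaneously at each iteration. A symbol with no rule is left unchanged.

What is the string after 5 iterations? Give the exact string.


Answer: ZZZZZZZZZZZZZZZZZZZZZZZZZZZZZZZZZZZZZZZZZZZZZZZZZZZZZZZZZZZZZZZZB

Derivation:
Step 0: ZZB
Step 1: ZZZZB
Step 2: ZZZZZZZZB
Step 3: ZZZZZZZZZZZZZZZZB
Step 4: ZZZZZZZZZZZZZZZZZZZZZZZZZZZZZZZZB
Step 5: ZZZZZZZZZZZZZZZZZZZZZZZZZZZZZZZZZZZZZZZZZZZZZZZZZZZZZZZZZZZZZZZZB


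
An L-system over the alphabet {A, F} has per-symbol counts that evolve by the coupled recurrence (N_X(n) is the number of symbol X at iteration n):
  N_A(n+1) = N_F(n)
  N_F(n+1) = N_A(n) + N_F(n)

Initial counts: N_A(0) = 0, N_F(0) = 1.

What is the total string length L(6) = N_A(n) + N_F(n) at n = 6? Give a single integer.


Step 0: N_A=0, N_F=1, L=1
Step 1: N_A=1, N_F=1, L=2
Step 2: N_A=1, N_F=2, L=3
Step 3: N_A=2, N_F=3, L=5
Step 4: N_A=3, N_F=5, L=8
Step 5: N_A=5, N_F=8, L=13
Step 6: N_A=8, N_F=13, L=21

Answer: 21


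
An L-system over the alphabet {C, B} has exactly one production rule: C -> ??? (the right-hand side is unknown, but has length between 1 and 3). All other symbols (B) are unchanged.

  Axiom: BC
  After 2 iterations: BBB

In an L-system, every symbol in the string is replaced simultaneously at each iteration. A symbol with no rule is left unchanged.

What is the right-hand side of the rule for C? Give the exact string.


Trying C -> BB:
  Step 0: BC
  Step 1: BBB
  Step 2: BBB
Matches the given result.

Answer: BB


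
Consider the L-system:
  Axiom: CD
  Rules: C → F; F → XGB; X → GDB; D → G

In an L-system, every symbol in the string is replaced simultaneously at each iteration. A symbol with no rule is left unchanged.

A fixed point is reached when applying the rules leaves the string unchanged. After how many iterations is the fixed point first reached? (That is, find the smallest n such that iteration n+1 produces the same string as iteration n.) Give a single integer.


Answer: 4

Derivation:
Step 0: CD
Step 1: FG
Step 2: XGBG
Step 3: GDBGBG
Step 4: GGBGBG
Step 5: GGBGBG  (unchanged — fixed point at step 4)


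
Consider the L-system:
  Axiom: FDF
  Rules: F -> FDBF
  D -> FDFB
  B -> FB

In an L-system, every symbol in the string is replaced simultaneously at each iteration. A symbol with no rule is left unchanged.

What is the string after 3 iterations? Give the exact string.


Answer: FDBFFDFBFBFDBFFDBFFDFBFDBFFBFDBFFBFDBFFDFBFBFDBFFDBFFDFBFBFDBFFDBFFDFBFDBFFBFDBFFDFBFBFDBFFDBFFBFDBFFDFBFBFDBFFDBFFDFBFDBFFBFDBFFBFDBFFDFBFBFDBF

Derivation:
Step 0: FDF
Step 1: FDBFFDFBFDBF
Step 2: FDBFFDFBFBFDBFFDBFFDFBFDBFFBFDBFFDFBFBFDBF
Step 3: FDBFFDFBFBFDBFFDBFFDFBFDBFFBFDBFFBFDBFFDFBFBFDBFFDBFFDFBFBFDBFFDBFFDFBFDBFFBFDBFFDFBFBFDBFFDBFFBFDBFFDFBFBFDBFFDBFFDFBFDBFFBFDBFFBFDBFFDFBFBFDBF


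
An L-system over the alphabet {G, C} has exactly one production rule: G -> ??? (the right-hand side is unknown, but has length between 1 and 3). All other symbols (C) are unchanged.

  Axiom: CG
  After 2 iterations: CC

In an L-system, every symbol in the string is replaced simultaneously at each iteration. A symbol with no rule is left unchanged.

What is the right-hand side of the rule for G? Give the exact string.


Trying G -> C:
  Step 0: CG
  Step 1: CC
  Step 2: CC
Matches the given result.

Answer: C


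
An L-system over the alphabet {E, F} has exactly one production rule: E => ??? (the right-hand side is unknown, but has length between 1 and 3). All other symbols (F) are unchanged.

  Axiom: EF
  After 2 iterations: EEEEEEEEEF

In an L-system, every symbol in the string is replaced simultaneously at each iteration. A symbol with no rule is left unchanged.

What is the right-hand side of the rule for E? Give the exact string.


Trying E => EEE:
  Step 0: EF
  Step 1: EEEF
  Step 2: EEEEEEEEEF
Matches the given result.

Answer: EEE


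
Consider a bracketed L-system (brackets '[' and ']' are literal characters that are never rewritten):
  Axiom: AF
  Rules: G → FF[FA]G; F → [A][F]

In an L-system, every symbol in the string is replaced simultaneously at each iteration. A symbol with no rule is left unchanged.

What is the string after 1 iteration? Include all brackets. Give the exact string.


Step 0: AF
Step 1: A[A][F]

Answer: A[A][F]


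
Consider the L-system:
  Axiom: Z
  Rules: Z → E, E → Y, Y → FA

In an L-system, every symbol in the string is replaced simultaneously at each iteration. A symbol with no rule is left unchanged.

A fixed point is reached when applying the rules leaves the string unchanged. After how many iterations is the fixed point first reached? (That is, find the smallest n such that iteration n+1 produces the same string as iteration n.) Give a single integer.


Step 0: Z
Step 1: E
Step 2: Y
Step 3: FA
Step 4: FA  (unchanged — fixed point at step 3)

Answer: 3


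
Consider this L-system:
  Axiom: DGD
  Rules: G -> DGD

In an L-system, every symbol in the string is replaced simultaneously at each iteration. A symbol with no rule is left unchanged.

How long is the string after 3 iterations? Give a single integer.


Step 0: length = 3
Step 1: length = 5
Step 2: length = 7
Step 3: length = 9

Answer: 9


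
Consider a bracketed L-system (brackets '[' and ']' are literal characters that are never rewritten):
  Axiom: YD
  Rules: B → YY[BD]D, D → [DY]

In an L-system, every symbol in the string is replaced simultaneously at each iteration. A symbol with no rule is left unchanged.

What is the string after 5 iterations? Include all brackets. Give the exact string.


Answer: Y[[[[[DY]Y]Y]Y]Y]

Derivation:
Step 0: YD
Step 1: Y[DY]
Step 2: Y[[DY]Y]
Step 3: Y[[[DY]Y]Y]
Step 4: Y[[[[DY]Y]Y]Y]
Step 5: Y[[[[[DY]Y]Y]Y]Y]


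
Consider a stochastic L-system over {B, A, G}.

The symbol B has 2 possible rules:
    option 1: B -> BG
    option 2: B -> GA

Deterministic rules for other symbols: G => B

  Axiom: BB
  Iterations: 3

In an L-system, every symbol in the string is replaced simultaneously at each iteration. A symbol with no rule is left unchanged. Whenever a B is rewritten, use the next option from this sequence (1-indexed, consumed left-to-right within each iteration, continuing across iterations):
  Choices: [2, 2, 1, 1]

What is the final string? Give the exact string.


Answer: BGABGA

Derivation:
Step 0: BB
Step 1: GAGA  (used choices [2, 2])
Step 2: BABA  (used choices [])
Step 3: BGABGA  (used choices [1, 1])


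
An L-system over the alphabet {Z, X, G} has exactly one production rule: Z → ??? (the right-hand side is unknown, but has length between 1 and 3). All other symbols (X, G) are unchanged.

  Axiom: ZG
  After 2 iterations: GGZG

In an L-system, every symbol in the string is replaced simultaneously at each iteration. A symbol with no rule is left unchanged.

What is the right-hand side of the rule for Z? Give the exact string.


Answer: GZ

Derivation:
Trying Z → GZ:
  Step 0: ZG
  Step 1: GZG
  Step 2: GGZG
Matches the given result.


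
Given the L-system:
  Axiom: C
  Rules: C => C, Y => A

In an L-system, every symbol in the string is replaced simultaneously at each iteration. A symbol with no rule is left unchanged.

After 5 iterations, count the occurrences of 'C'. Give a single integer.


Step 0: C  (1 'C')
Step 1: C  (1 'C')
Step 2: C  (1 'C')
Step 3: C  (1 'C')
Step 4: C  (1 'C')
Step 5: C  (1 'C')

Answer: 1


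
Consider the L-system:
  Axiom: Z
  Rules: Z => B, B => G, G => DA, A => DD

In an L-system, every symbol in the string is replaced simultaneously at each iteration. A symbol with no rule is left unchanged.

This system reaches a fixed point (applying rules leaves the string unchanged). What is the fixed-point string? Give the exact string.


Answer: DDD

Derivation:
Step 0: Z
Step 1: B
Step 2: G
Step 3: DA
Step 4: DDD
Step 5: DDD  (unchanged — fixed point at step 4)


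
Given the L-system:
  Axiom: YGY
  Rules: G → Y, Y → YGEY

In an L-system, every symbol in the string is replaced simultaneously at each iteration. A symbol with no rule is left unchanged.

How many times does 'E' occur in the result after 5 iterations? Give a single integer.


Step 0: YGY  (0 'E')
Step 1: YGEYYYGEY  (2 'E')
Step 2: YGEYYEYGEYYGEYYGEYYEYGEY  (7 'E')
Step 3: YGEYYEYGEYYGEYEYGEYYEYGEYYGEYYEYGEYYGEYYEYGEYYGEYEYGEYYEYGEY  (19 'E')
Step 4: YGEYYEYGEYYGEYEYGEYYEYGEYYGEYYEYGEYEYGEYYEYGEYYGEYEYGEYYEYGEYYGEYYEYGEYYGEYEYGEYYEYGEYYGEYYEYGEYYGEYEYGEYYEYGEYYGEYYEYGEYEYGEYYEYGEYYGEYEYGEYYEYGEY  (48 'E')
Step 5: YGEYYEYGEYYGEYEYGEYYEYGEYYGEYYEYGEYEYGEYYEYGEYYGEYEYGEYYEYGEYYGEYYEYGEYYGEYEYGEYYEYGEYEYGEYYEYGEYYGEYEYGEYYEYGEYYGEYYEYGEYEYGEYYEYGEYYGEYEYGEYYEYGEYYGEYYEYGEYYGEYEYGEYYEYGEYYGEYYEYGEYEYGEYYEYGEYYGEYEYGEYYEYGEYYGEYYEYGEYYGEYEYGEYYEYGEYYGEYYEYGEYEYGEYYEYGEYYGEYEYGEYYEYGEYYGEYYEYGEYYGEYEYGEYYEYGEYEYGEYYEYGEYYGEYEYGEYYEYGEYYGEYYEYGEYEYGEYYEYGEYYGEYEYGEYYEYGEY  (118 'E')

Answer: 118


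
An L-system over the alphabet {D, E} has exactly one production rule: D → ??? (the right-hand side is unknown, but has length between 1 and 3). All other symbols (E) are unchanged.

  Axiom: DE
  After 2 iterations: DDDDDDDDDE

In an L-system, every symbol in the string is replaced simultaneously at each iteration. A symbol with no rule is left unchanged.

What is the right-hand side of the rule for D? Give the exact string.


Answer: DDD

Derivation:
Trying D → DDD:
  Step 0: DE
  Step 1: DDDE
  Step 2: DDDDDDDDDE
Matches the given result.


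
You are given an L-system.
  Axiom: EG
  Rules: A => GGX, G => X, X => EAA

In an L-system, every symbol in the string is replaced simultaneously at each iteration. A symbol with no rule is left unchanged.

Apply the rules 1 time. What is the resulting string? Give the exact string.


Step 0: EG
Step 1: EX

Answer: EX


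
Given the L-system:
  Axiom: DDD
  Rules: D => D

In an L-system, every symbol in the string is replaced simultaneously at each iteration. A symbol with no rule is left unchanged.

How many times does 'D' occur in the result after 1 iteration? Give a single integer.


Answer: 3

Derivation:
Step 0: DDD  (3 'D')
Step 1: DDD  (3 'D')


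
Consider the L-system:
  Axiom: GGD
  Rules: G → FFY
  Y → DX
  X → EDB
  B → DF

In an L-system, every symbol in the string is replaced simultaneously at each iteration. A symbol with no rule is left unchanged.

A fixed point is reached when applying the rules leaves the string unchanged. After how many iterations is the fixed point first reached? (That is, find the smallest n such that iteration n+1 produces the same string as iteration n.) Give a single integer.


Step 0: GGD
Step 1: FFYFFYD
Step 2: FFDXFFDXD
Step 3: FFDEDBFFDEDBD
Step 4: FFDEDDFFFDEDDFD
Step 5: FFDEDDFFFDEDDFD  (unchanged — fixed point at step 4)

Answer: 4


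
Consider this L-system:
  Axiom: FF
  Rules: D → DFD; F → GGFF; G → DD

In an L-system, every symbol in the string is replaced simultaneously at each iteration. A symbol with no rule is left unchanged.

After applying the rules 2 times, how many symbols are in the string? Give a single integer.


Step 0: length = 2
Step 1: length = 8
Step 2: length = 24

Answer: 24


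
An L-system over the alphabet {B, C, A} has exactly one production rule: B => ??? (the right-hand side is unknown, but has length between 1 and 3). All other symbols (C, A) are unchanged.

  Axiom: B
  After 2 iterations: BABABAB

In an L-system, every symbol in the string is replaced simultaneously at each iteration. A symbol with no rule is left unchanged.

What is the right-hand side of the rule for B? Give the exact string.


Trying B => BAB:
  Step 0: B
  Step 1: BAB
  Step 2: BABABAB
Matches the given result.

Answer: BAB


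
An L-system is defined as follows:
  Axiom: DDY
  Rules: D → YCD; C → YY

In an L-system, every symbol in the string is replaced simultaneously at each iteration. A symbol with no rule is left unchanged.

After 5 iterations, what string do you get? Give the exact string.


Answer: YYYYYYYYYYYYYCDYYYYYYYYYYYYYCDY

Derivation:
Step 0: DDY
Step 1: YCDYCDY
Step 2: YYYYCDYYYYCDY
Step 3: YYYYYYYCDYYYYYYYCDY
Step 4: YYYYYYYYYYCDYYYYYYYYYYCDY
Step 5: YYYYYYYYYYYYYCDYYYYYYYYYYYYYCDY


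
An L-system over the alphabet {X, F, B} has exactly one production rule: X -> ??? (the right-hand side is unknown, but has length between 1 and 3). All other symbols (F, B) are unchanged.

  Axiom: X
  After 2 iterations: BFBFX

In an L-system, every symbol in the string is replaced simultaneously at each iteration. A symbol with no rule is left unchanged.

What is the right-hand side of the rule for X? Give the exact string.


Trying X -> BFX:
  Step 0: X
  Step 1: BFX
  Step 2: BFBFX
Matches the given result.

Answer: BFX


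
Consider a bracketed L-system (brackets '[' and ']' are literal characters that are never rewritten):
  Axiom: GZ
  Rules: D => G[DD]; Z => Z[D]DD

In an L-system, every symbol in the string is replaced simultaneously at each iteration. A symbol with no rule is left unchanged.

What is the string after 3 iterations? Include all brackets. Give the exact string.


Step 0: GZ
Step 1: GZ[D]DD
Step 2: GZ[D]DD[G[DD]]G[DD]G[DD]
Step 3: GZ[D]DD[G[DD]]G[DD]G[DD][G[G[DD]G[DD]]]G[G[DD]G[DD]]G[G[DD]G[DD]]

Answer: GZ[D]DD[G[DD]]G[DD]G[DD][G[G[DD]G[DD]]]G[G[DD]G[DD]]G[G[DD]G[DD]]


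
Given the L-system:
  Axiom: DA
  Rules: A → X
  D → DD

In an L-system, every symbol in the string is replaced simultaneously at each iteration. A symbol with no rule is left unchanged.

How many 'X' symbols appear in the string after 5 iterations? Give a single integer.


Answer: 1

Derivation:
Step 0: DA  (0 'X')
Step 1: DDX  (1 'X')
Step 2: DDDDX  (1 'X')
Step 3: DDDDDDDDX  (1 'X')
Step 4: DDDDDDDDDDDDDDDDX  (1 'X')
Step 5: DDDDDDDDDDDDDDDDDDDDDDDDDDDDDDDDX  (1 'X')


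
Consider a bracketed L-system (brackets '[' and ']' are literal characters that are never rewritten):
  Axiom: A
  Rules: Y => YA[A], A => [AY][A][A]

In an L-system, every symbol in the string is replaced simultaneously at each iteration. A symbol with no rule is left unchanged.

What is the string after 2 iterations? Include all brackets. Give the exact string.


Answer: [[AY][A][A]YA[A]][[AY][A][A]][[AY][A][A]]

Derivation:
Step 0: A
Step 1: [AY][A][A]
Step 2: [[AY][A][A]YA[A]][[AY][A][A]][[AY][A][A]]


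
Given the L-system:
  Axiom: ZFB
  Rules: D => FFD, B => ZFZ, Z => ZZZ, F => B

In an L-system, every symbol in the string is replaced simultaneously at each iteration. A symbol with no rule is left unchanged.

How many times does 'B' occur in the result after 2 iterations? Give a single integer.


Answer: 1

Derivation:
Step 0: ZFB  (1 'B')
Step 1: ZZZBZFZ  (1 'B')
Step 2: ZZZZZZZZZZFZZZZBZZZ  (1 'B')


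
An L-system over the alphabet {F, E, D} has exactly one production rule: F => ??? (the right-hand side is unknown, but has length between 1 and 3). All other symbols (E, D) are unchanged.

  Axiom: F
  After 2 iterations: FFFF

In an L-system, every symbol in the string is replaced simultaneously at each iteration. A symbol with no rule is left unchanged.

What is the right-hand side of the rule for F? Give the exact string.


Answer: FF

Derivation:
Trying F => FF:
  Step 0: F
  Step 1: FF
  Step 2: FFFF
Matches the given result.


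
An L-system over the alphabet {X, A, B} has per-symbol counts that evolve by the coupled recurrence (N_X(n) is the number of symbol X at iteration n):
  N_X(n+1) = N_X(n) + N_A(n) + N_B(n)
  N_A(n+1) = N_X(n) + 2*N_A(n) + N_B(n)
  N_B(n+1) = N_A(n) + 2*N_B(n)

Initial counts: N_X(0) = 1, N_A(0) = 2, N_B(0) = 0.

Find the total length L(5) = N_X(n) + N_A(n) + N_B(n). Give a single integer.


Answer: 1352

Derivation:
Step 0: N_X=1, N_A=2, N_B=0, L=3
Step 1: N_X=3, N_A=5, N_B=2, L=10
Step 2: N_X=10, N_A=15, N_B=9, L=34
Step 3: N_X=34, N_A=49, N_B=33, L=116
Step 4: N_X=116, N_A=165, N_B=115, L=396
Step 5: N_X=396, N_A=561, N_B=395, L=1352


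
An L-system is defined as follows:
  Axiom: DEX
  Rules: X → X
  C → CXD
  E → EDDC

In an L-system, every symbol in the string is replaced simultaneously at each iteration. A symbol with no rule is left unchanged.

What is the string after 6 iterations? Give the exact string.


Answer: DEDDCDDCXDDDCXDXDDDCXDXDXDDDCXDXDXDXDDDCXDXDXDXDXDX

Derivation:
Step 0: DEX
Step 1: DEDDCX
Step 2: DEDDCDDCXDX
Step 3: DEDDCDDCXDDDCXDXDX
Step 4: DEDDCDDCXDDDCXDXDDDCXDXDXDX
Step 5: DEDDCDDCXDDDCXDXDDDCXDXDXDDDCXDXDXDXDX
Step 6: DEDDCDDCXDDDCXDXDDDCXDXDXDDDCXDXDXDXDDDCXDXDXDXDXDX


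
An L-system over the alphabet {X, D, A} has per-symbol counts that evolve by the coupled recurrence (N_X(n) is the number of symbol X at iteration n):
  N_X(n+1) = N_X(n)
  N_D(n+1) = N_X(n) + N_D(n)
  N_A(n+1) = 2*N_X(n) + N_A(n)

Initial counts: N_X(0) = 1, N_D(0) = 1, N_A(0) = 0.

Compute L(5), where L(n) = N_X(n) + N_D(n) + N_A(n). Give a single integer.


Step 0: N_X=1, N_D=1, N_A=0, L=2
Step 1: N_X=1, N_D=2, N_A=2, L=5
Step 2: N_X=1, N_D=3, N_A=4, L=8
Step 3: N_X=1, N_D=4, N_A=6, L=11
Step 4: N_X=1, N_D=5, N_A=8, L=14
Step 5: N_X=1, N_D=6, N_A=10, L=17

Answer: 17


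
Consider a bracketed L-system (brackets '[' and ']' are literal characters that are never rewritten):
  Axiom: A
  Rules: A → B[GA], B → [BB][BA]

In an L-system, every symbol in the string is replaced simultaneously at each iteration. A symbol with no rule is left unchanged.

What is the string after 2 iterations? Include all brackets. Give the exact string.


Step 0: A
Step 1: B[GA]
Step 2: [BB][BA][GB[GA]]

Answer: [BB][BA][GB[GA]]


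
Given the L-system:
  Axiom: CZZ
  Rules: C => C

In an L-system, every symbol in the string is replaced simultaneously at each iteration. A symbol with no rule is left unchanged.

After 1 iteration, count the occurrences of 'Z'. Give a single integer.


Answer: 2

Derivation:
Step 0: CZZ  (2 'Z')
Step 1: CZZ  (2 'Z')


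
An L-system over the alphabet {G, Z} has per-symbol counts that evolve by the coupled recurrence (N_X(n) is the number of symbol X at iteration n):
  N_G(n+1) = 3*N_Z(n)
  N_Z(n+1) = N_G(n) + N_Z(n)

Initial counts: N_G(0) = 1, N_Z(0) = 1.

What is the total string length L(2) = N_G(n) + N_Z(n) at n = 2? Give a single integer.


Step 0: N_G=1, N_Z=1, L=2
Step 1: N_G=3, N_Z=2, L=5
Step 2: N_G=6, N_Z=5, L=11

Answer: 11


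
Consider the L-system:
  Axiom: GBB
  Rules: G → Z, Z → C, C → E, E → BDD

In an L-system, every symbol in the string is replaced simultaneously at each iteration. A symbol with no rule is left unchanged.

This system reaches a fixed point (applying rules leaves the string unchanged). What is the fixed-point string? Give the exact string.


Step 0: GBB
Step 1: ZBB
Step 2: CBB
Step 3: EBB
Step 4: BDDBB
Step 5: BDDBB  (unchanged — fixed point at step 4)

Answer: BDDBB


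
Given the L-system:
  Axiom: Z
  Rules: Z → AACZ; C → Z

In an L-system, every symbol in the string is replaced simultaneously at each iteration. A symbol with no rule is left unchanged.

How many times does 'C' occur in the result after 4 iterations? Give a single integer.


Step 0: Z  (0 'C')
Step 1: AACZ  (1 'C')
Step 2: AAZAACZ  (1 'C')
Step 3: AAAACZAAZAACZ  (2 'C')
Step 4: AAAAZAACZAAAACZAAZAACZ  (3 'C')

Answer: 3


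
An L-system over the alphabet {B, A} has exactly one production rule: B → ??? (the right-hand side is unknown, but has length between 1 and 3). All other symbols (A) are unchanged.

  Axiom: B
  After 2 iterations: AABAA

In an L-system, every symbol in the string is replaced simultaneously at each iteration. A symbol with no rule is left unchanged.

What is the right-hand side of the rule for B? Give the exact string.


Trying B → ABA:
  Step 0: B
  Step 1: ABA
  Step 2: AABAA
Matches the given result.

Answer: ABA


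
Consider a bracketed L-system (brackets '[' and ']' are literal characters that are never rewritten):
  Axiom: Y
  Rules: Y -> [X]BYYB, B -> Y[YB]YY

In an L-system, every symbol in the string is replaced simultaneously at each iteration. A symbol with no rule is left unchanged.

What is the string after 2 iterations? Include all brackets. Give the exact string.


Answer: [X]Y[YB]YY[X]BYYB[X]BYYBY[YB]YY

Derivation:
Step 0: Y
Step 1: [X]BYYB
Step 2: [X]Y[YB]YY[X]BYYB[X]BYYBY[YB]YY


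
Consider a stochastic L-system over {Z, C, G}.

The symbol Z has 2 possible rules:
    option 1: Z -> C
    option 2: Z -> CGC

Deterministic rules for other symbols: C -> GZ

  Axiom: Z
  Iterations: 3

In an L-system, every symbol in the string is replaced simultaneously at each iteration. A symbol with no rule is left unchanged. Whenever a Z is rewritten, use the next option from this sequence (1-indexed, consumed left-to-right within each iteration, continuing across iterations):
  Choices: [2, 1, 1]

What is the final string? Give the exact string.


Answer: GCGGC

Derivation:
Step 0: Z
Step 1: CGC  (used choices [2])
Step 2: GZGGZ  (used choices [])
Step 3: GCGGC  (used choices [1, 1])


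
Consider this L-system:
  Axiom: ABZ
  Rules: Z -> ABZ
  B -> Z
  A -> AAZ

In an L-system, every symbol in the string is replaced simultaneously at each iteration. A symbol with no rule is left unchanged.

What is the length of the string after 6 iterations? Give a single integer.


Answer: 1035

Derivation:
Step 0: length = 3
Step 1: length = 7
Step 2: length = 19
Step 3: length = 51
Step 4: length = 139
Step 5: length = 379
Step 6: length = 1035


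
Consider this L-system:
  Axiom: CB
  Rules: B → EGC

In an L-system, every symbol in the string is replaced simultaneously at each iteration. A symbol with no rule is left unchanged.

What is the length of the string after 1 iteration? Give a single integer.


Answer: 4

Derivation:
Step 0: length = 2
Step 1: length = 4


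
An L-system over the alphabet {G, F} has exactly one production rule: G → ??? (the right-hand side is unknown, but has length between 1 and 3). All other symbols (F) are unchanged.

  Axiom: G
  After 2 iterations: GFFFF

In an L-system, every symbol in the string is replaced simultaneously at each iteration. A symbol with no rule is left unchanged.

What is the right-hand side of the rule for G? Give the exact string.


Answer: GFF

Derivation:
Trying G → GFF:
  Step 0: G
  Step 1: GFF
  Step 2: GFFFF
Matches the given result.


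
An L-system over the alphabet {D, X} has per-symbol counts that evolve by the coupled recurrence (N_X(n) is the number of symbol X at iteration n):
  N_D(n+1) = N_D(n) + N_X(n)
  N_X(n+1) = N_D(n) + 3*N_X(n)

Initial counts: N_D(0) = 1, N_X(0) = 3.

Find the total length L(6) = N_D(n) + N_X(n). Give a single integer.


Step 0: N_D=1, N_X=3, L=4
Step 1: N_D=4, N_X=10, L=14
Step 2: N_D=14, N_X=34, L=48
Step 3: N_D=48, N_X=116, L=164
Step 4: N_D=164, N_X=396, L=560
Step 5: N_D=560, N_X=1352, L=1912
Step 6: N_D=1912, N_X=4616, L=6528

Answer: 6528


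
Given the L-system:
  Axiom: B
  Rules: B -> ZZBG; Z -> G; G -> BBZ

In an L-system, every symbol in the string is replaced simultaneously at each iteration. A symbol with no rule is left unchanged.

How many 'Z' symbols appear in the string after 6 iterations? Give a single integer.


Answer: 159

Derivation:
Step 0: B  (0 'Z')
Step 1: ZZBG  (2 'Z')
Step 2: GGZZBGBBZ  (3 'Z')
Step 3: BBZBBZGGZZBGBBZZZBGZZBGG  (9 'Z')
Step 4: ZZBGZZBGGZZBGZZBGGBBZBBZGGZZBGBBZZZBGZZBGGGGZZBGBBZGGZZBGBBZBBZ  (24 'Z')
Step 5: GGZZBGBBZGGZZBGBBZBBZGGZZBGBBZGGZZBGBBZBBZZZBGZZBGGZZBGZZBGGBBZBBZGGZZBGBBZZZBGZZBGGGGZZBGBBZGGZZBGBBZBBZBBZBBZGGZZBGBBZZZBGZZBGGBBZBBZGGZZBGBBZZZBGZZBGGZZBGZZBGG  (60 'Z')
Step 6: BBZBBZGGZZBGBBZZZBGZZBGGBBZBBZGGZZBGBBZZZBGZZBGGZZBGZZBGGBBZBBZGGZZBGBBZZZBGZZBGGBBZBBZGGZZBGBBZZZBGZZBGGZZBGZZBGGGGZZBGBBZGGZZBGBBZBBZGGZZBGBBZGGZZBGBBZBBZZZBGZZBGGZZBGZZBGGBBZBBZGGZZBGBBZZZBGZZBGGGGZZBGBBZGGZZBGBBZBBZBBZBBZGGZZBGBBZZZBGZZBGGBBZBBZGGZZBGBBZZZBGZZBGGZZBGZZBGGZZBGZZBGGZZBGZZBGGBBZBBZGGZZBGBBZZZBGZZBGGGGZZBGBBZGGZZBGBBZBBZZZBGZZBGGZZBGZZBGGBBZBBZGGZZBGBBZZZBGZZBGGGGZZBGBBZGGZZBGBBZBBZGGZZBGBBZGGZZBGBBZBBZ  (159 'Z')


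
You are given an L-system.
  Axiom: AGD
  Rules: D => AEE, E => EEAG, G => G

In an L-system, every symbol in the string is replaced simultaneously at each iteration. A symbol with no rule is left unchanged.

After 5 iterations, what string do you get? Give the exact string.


Step 0: AGD
Step 1: AGAEE
Step 2: AGAEEAGEEAG
Step 3: AGAEEAGEEAGAGEEAGEEAGAG
Step 4: AGAEEAGEEAGAGEEAGEEAGAGAGEEAGEEAGAGEEAGEEAGAGAG
Step 5: AGAEEAGEEAGAGEEAGEEAGAGAGEEAGEEAGAGEEAGEEAGAGAGAGEEAGEEAGAGEEAGEEAGAGAGEEAGEEAGAGEEAGEEAGAGAGAG

Answer: AGAEEAGEEAGAGEEAGEEAGAGAGEEAGEEAGAGEEAGEEAGAGAGAGEEAGEEAGAGEEAGEEAGAGAGEEAGEEAGAGEEAGEEAGAGAGAG


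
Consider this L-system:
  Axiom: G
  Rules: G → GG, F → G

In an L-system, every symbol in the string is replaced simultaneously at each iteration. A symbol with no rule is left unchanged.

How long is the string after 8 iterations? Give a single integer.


Answer: 256

Derivation:
Step 0: length = 1
Step 1: length = 2
Step 2: length = 4
Step 3: length = 8
Step 4: length = 16
Step 5: length = 32
Step 6: length = 64
Step 7: length = 128
Step 8: length = 256


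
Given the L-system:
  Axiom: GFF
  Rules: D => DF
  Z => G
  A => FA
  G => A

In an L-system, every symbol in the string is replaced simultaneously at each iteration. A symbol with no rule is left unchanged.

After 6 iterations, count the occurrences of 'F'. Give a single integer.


Answer: 7

Derivation:
Step 0: GFF  (2 'F')
Step 1: AFF  (2 'F')
Step 2: FAFF  (3 'F')
Step 3: FFAFF  (4 'F')
Step 4: FFFAFF  (5 'F')
Step 5: FFFFAFF  (6 'F')
Step 6: FFFFFAFF  (7 'F')


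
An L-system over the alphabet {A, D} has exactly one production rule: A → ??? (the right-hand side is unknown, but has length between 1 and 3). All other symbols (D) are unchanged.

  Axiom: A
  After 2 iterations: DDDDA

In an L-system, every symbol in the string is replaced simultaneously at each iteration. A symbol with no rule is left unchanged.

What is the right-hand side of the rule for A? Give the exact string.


Answer: DDA

Derivation:
Trying A → DDA:
  Step 0: A
  Step 1: DDA
  Step 2: DDDDA
Matches the given result.


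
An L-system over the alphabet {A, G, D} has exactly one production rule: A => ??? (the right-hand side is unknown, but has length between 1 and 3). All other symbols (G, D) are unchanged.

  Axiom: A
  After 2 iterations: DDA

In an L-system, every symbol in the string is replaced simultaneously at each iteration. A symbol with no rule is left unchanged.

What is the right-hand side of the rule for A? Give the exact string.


Answer: DA

Derivation:
Trying A => DA:
  Step 0: A
  Step 1: DA
  Step 2: DDA
Matches the given result.


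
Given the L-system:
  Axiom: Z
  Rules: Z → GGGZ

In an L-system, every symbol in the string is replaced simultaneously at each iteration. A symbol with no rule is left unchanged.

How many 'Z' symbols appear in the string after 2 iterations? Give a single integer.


Answer: 1

Derivation:
Step 0: Z  (1 'Z')
Step 1: GGGZ  (1 'Z')
Step 2: GGGGGGZ  (1 'Z')


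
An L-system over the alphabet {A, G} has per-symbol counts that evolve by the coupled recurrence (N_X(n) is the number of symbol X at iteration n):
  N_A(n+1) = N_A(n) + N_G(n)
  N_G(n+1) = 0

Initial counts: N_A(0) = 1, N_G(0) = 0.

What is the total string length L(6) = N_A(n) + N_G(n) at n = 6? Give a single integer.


Step 0: N_A=1, N_G=0, L=1
Step 1: N_A=1, N_G=0, L=1
Step 2: N_A=1, N_G=0, L=1
Step 3: N_A=1, N_G=0, L=1
Step 4: N_A=1, N_G=0, L=1
Step 5: N_A=1, N_G=0, L=1
Step 6: N_A=1, N_G=0, L=1

Answer: 1


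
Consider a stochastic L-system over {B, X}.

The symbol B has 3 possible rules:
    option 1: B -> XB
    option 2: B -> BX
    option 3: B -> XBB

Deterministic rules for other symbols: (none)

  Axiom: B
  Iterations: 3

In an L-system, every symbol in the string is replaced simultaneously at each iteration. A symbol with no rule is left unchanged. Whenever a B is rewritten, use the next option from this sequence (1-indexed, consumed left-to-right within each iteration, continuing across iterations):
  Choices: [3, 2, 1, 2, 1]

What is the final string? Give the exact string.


Answer: XBXXXXB

Derivation:
Step 0: B
Step 1: XBB  (used choices [3])
Step 2: XBXXB  (used choices [2, 1])
Step 3: XBXXXXB  (used choices [2, 1])


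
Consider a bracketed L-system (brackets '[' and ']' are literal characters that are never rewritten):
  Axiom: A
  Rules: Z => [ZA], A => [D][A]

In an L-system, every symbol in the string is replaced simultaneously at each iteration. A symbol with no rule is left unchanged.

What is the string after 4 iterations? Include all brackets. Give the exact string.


Answer: [D][[D][[D][[D][A]]]]

Derivation:
Step 0: A
Step 1: [D][A]
Step 2: [D][[D][A]]
Step 3: [D][[D][[D][A]]]
Step 4: [D][[D][[D][[D][A]]]]


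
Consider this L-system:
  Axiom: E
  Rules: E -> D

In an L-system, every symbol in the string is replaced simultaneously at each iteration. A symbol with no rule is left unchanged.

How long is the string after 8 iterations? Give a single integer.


Step 0: length = 1
Step 1: length = 1
Step 2: length = 1
Step 3: length = 1
Step 4: length = 1
Step 5: length = 1
Step 6: length = 1
Step 7: length = 1
Step 8: length = 1

Answer: 1


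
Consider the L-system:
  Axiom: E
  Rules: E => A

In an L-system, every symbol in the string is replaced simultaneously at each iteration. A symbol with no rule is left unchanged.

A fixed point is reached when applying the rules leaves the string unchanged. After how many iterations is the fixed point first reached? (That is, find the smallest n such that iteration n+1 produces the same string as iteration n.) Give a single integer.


Answer: 1

Derivation:
Step 0: E
Step 1: A
Step 2: A  (unchanged — fixed point at step 1)


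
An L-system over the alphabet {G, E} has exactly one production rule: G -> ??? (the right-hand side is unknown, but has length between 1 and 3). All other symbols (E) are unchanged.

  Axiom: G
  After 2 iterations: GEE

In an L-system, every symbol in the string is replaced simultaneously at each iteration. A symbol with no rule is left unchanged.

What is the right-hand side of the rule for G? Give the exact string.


Trying G -> GE:
  Step 0: G
  Step 1: GE
  Step 2: GEE
Matches the given result.

Answer: GE


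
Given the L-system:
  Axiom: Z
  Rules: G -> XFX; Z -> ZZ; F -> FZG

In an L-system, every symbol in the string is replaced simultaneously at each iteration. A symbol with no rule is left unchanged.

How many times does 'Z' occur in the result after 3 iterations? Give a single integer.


Answer: 8

Derivation:
Step 0: Z  (1 'Z')
Step 1: ZZ  (2 'Z')
Step 2: ZZZZ  (4 'Z')
Step 3: ZZZZZZZZ  (8 'Z')


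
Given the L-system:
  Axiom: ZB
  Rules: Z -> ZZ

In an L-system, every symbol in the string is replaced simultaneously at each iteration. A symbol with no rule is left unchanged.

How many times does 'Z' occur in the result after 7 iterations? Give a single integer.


Answer: 128

Derivation:
Step 0: ZB  (1 'Z')
Step 1: ZZB  (2 'Z')
Step 2: ZZZZB  (4 'Z')
Step 3: ZZZZZZZZB  (8 'Z')
Step 4: ZZZZZZZZZZZZZZZZB  (16 'Z')
Step 5: ZZZZZZZZZZZZZZZZZZZZZZZZZZZZZZZZB  (32 'Z')
Step 6: ZZZZZZZZZZZZZZZZZZZZZZZZZZZZZZZZZZZZZZZZZZZZZZZZZZZZZZZZZZZZZZZZB  (64 'Z')
Step 7: ZZZZZZZZZZZZZZZZZZZZZZZZZZZZZZZZZZZZZZZZZZZZZZZZZZZZZZZZZZZZZZZZZZZZZZZZZZZZZZZZZZZZZZZZZZZZZZZZZZZZZZZZZZZZZZZZZZZZZZZZZZZZZZZZB  (128 'Z')


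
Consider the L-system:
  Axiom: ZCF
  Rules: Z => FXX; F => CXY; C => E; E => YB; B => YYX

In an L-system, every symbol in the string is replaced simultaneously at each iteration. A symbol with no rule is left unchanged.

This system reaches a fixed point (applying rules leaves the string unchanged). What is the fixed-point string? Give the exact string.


Answer: YYYXXYXXYYYXYYYXXY

Derivation:
Step 0: ZCF
Step 1: FXXECXY
Step 2: CXYXXYBEXY
Step 3: EXYXXYYYXYBXY
Step 4: YBXYXXYYYXYYYXXY
Step 5: YYYXXYXXYYYXYYYXXY
Step 6: YYYXXYXXYYYXYYYXXY  (unchanged — fixed point at step 5)


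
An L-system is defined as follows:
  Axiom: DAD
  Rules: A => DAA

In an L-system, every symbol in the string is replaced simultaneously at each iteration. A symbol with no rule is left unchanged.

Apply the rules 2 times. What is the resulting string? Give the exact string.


Answer: DDDAADAAD

Derivation:
Step 0: DAD
Step 1: DDAAD
Step 2: DDDAADAAD


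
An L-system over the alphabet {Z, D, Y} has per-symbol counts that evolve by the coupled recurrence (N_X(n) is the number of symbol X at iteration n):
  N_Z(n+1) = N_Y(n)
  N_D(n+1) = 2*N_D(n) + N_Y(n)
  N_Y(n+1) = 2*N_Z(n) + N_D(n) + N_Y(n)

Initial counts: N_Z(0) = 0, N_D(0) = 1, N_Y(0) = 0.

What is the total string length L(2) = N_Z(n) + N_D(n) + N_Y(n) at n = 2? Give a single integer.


Step 0: N_Z=0, N_D=1, N_Y=0, L=1
Step 1: N_Z=0, N_D=2, N_Y=1, L=3
Step 2: N_Z=1, N_D=5, N_Y=3, L=9

Answer: 9


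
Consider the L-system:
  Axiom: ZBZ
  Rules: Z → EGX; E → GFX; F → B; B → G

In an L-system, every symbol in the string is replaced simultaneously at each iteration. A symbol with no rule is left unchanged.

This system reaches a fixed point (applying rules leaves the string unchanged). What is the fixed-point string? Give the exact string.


Answer: GGXGXGGGXGX

Derivation:
Step 0: ZBZ
Step 1: EGXGEGX
Step 2: GFXGXGGFXGX
Step 3: GBXGXGGBXGX
Step 4: GGXGXGGGXGX
Step 5: GGXGXGGGXGX  (unchanged — fixed point at step 4)


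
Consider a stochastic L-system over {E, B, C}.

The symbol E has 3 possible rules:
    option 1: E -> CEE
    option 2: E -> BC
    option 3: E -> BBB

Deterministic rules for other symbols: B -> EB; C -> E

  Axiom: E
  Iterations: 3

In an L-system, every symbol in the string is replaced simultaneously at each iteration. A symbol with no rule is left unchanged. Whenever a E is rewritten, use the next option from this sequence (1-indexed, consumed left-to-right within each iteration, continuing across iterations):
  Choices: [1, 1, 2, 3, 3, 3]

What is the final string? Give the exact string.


Step 0: E
Step 1: CEE  (used choices [1])
Step 2: ECEEBC  (used choices [1, 2])
Step 3: BBBEBBBBBBEBE  (used choices [3, 3, 3])

Answer: BBBEBBBBBBEBE


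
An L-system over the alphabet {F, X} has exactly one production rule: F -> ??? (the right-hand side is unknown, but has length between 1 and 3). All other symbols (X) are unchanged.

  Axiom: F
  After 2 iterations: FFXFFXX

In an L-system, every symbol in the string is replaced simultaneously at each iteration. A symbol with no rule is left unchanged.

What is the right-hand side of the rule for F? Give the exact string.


Answer: FFX

Derivation:
Trying F -> FFX:
  Step 0: F
  Step 1: FFX
  Step 2: FFXFFXX
Matches the given result.


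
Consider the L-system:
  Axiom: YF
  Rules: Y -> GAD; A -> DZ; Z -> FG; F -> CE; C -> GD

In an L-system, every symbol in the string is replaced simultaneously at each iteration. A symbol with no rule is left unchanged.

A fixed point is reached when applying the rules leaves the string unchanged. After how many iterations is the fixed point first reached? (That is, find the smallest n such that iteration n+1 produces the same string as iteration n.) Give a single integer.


Answer: 5

Derivation:
Step 0: YF
Step 1: GADCE
Step 2: GDZDGDE
Step 3: GDFGDGDE
Step 4: GDCEGDGDE
Step 5: GDGDEGDGDE
Step 6: GDGDEGDGDE  (unchanged — fixed point at step 5)


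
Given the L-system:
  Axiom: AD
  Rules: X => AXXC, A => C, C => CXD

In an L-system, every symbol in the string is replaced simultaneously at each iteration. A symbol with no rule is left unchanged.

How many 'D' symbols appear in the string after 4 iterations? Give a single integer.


Step 0: AD  (1 'D')
Step 1: CD  (1 'D')
Step 2: CXDD  (2 'D')
Step 3: CXDAXXCDD  (3 'D')
Step 4: CXDAXXCDCAXXCAXXCCXDDD  (5 'D')

Answer: 5


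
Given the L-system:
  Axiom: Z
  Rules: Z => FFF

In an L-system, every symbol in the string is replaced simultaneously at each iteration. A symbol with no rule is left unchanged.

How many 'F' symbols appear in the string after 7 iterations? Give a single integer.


Step 0: Z  (0 'F')
Step 1: FFF  (3 'F')
Step 2: FFF  (3 'F')
Step 3: FFF  (3 'F')
Step 4: FFF  (3 'F')
Step 5: FFF  (3 'F')
Step 6: FFF  (3 'F')
Step 7: FFF  (3 'F')

Answer: 3


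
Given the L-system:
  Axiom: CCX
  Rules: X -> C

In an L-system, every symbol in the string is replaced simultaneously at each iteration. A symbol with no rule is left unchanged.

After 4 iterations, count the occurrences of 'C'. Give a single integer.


Step 0: CCX  (2 'C')
Step 1: CCC  (3 'C')
Step 2: CCC  (3 'C')
Step 3: CCC  (3 'C')
Step 4: CCC  (3 'C')

Answer: 3


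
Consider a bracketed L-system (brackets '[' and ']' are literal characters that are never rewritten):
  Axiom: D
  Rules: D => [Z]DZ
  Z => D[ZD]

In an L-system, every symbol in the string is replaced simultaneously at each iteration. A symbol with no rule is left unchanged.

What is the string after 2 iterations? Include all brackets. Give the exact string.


Step 0: D
Step 1: [Z]DZ
Step 2: [D[ZD]][Z]DZD[ZD]

Answer: [D[ZD]][Z]DZD[ZD]


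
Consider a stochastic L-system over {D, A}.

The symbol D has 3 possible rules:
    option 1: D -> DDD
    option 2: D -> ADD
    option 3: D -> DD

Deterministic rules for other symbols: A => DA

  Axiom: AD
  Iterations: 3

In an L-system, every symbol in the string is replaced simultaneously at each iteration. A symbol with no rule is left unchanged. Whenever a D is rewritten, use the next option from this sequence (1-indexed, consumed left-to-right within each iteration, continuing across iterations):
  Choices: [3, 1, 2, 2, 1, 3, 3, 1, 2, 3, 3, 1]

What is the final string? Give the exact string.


Answer: DDDDDDDDDDDADAADDDDDADDDDD

Derivation:
Step 0: AD
Step 1: DADD  (used choices [3])
Step 2: DDDDAADDADD  (used choices [1, 2, 2])
Step 3: DDDDDDDDDDDADAADDDDDADDDDD  (used choices [1, 3, 3, 1, 2, 3, 3, 1])


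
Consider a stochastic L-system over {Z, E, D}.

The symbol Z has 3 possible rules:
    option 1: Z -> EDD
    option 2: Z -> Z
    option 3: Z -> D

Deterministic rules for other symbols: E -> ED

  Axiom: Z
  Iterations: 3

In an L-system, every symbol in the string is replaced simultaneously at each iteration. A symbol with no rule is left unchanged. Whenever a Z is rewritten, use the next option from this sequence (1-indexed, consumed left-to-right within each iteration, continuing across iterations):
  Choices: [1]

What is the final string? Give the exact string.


Step 0: Z
Step 1: EDD  (used choices [1])
Step 2: EDDD  (used choices [])
Step 3: EDDDD  (used choices [])

Answer: EDDDD


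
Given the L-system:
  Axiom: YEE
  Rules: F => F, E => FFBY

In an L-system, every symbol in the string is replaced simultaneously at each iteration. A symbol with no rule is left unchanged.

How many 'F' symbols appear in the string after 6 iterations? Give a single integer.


Answer: 4

Derivation:
Step 0: YEE  (0 'F')
Step 1: YFFBYFFBY  (4 'F')
Step 2: YFFBYFFBY  (4 'F')
Step 3: YFFBYFFBY  (4 'F')
Step 4: YFFBYFFBY  (4 'F')
Step 5: YFFBYFFBY  (4 'F')
Step 6: YFFBYFFBY  (4 'F')
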